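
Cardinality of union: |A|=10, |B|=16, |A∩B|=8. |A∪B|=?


|A ∪ B| = |A| + |B| - |A ∩ B|
= 10 + 16 - 8
= 18

|A ∪ B| = 18


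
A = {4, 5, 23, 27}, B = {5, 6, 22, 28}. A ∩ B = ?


A ∩ B = elements in both A and B
A = {4, 5, 23, 27}
B = {5, 6, 22, 28}
A ∩ B = {5}

A ∩ B = {5}


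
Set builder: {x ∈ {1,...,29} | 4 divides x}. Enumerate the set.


Checking each candidate:
Condition: multiples of 4 in {1,...,29}
Result = {4, 8, 12, 16, 20, 24, 28}

{4, 8, 12, 16, 20, 24, 28}


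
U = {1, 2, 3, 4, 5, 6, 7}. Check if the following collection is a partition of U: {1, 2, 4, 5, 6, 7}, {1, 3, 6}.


A partition requires: (1) non-empty parts, (2) pairwise disjoint, (3) union = U
Parts: {1, 2, 4, 5, 6, 7}, {1, 3, 6}
Union of parts: {1, 2, 3, 4, 5, 6, 7}
U = {1, 2, 3, 4, 5, 6, 7}
All non-empty? True
Pairwise disjoint? False
Covers U? True

No, not a valid partition


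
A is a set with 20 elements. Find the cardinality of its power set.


Number of subsets = 2^n
= 2^20
= 1048576

|P(A)| = 1048576


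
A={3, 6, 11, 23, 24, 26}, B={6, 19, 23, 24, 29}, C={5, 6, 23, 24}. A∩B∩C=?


A ∩ B = {6, 23, 24}
(A ∩ B) ∩ C = {6, 23, 24}

A ∩ B ∩ C = {6, 23, 24}


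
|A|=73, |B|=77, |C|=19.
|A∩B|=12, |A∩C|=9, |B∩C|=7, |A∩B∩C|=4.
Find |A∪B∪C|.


|A∪B∪C| = |A|+|B|+|C| - |A∩B|-|A∩C|-|B∩C| + |A∩B∩C|
= 73+77+19 - 12-9-7 + 4
= 169 - 28 + 4
= 145

|A ∪ B ∪ C| = 145


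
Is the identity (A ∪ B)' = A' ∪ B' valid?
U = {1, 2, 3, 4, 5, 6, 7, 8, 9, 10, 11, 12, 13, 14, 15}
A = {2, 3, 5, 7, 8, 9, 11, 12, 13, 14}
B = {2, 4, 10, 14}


LHS: A ∪ B = {2, 3, 4, 5, 7, 8, 9, 10, 11, 12, 13, 14}
(A ∪ B)' = U \ (A ∪ B) = {1, 6, 15}
A' = {1, 4, 6, 10, 15}, B' = {1, 3, 5, 6, 7, 8, 9, 11, 12, 13, 15}
Claimed RHS: A' ∪ B' = {1, 3, 4, 5, 6, 7, 8, 9, 10, 11, 12, 13, 15}
Identity is INVALID: LHS = {1, 6, 15} but the RHS claimed here equals {1, 3, 4, 5, 6, 7, 8, 9, 10, 11, 12, 13, 15}. The correct form is (A ∪ B)' = A' ∩ B'.

Identity is invalid: (A ∪ B)' = {1, 6, 15} but A' ∪ B' = {1, 3, 4, 5, 6, 7, 8, 9, 10, 11, 12, 13, 15}. The correct De Morgan law is (A ∪ B)' = A' ∩ B'.


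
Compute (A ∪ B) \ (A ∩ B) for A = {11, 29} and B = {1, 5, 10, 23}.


A △ B = (A \ B) ∪ (B \ A) = elements in exactly one of A or B
A \ B = {11, 29}
B \ A = {1, 5, 10, 23}
A △ B = {1, 5, 10, 11, 23, 29}

A △ B = {1, 5, 10, 11, 23, 29}


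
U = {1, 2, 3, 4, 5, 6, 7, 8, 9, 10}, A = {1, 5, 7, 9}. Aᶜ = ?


Aᶜ = U \ A = elements in U but not in A
U = {1, 2, 3, 4, 5, 6, 7, 8, 9, 10}
A = {1, 5, 7, 9}
Aᶜ = {2, 3, 4, 6, 8, 10}

Aᶜ = {2, 3, 4, 6, 8, 10}


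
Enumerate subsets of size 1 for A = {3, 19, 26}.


|A| = 3, so A has C(3,1) = 3 subsets of size 1.
Enumerate by choosing 1 elements from A at a time:
{3}, {19}, {26}

1-element subsets (3 total): {3}, {19}, {26}


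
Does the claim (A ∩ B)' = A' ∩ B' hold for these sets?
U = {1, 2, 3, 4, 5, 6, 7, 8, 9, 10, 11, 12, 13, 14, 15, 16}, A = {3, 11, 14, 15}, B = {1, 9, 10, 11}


LHS: A ∩ B = {11}
(A ∩ B)' = U \ (A ∩ B) = {1, 2, 3, 4, 5, 6, 7, 8, 9, 10, 12, 13, 14, 15, 16}
A' = {1, 2, 4, 5, 6, 7, 8, 9, 10, 12, 13, 16}, B' = {2, 3, 4, 5, 6, 7, 8, 12, 13, 14, 15, 16}
Claimed RHS: A' ∩ B' = {2, 4, 5, 6, 7, 8, 12, 13, 16}
Identity is INVALID: LHS = {1, 2, 3, 4, 5, 6, 7, 8, 9, 10, 12, 13, 14, 15, 16} but the RHS claimed here equals {2, 4, 5, 6, 7, 8, 12, 13, 16}. The correct form is (A ∩ B)' = A' ∪ B'.

Identity is invalid: (A ∩ B)' = {1, 2, 3, 4, 5, 6, 7, 8, 9, 10, 12, 13, 14, 15, 16} but A' ∩ B' = {2, 4, 5, 6, 7, 8, 12, 13, 16}. The correct De Morgan law is (A ∩ B)' = A' ∪ B'.


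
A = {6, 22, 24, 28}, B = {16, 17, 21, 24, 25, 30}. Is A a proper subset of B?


A ⊂ B requires: A ⊆ B AND A ≠ B.
A ⊆ B? No
A ⊄ B, so A is not a proper subset.

No, A is not a proper subset of B


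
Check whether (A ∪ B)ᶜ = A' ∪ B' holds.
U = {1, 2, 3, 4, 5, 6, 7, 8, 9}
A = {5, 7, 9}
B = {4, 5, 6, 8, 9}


LHS: A ∪ B = {4, 5, 6, 7, 8, 9}
(A ∪ B)' = U \ (A ∪ B) = {1, 2, 3}
A' = {1, 2, 3, 4, 6, 8}, B' = {1, 2, 3, 7}
Claimed RHS: A' ∪ B' = {1, 2, 3, 4, 6, 7, 8}
Identity is INVALID: LHS = {1, 2, 3} but the RHS claimed here equals {1, 2, 3, 4, 6, 7, 8}. The correct form is (A ∪ B)' = A' ∩ B'.

Identity is invalid: (A ∪ B)' = {1, 2, 3} but A' ∪ B' = {1, 2, 3, 4, 6, 7, 8}. The correct De Morgan law is (A ∪ B)' = A' ∩ B'.


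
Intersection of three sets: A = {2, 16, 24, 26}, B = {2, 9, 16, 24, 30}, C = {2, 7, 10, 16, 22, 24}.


A ∩ B = {2, 16, 24}
(A ∩ B) ∩ C = {2, 16, 24}

A ∩ B ∩ C = {2, 16, 24}


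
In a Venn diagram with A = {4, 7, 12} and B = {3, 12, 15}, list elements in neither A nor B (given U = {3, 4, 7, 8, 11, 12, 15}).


A = {4, 7, 12}
B = {3, 12, 15}
Region: in neither A nor B (given U = {3, 4, 7, 8, 11, 12, 15})
Elements: {8, 11}

Elements in neither A nor B (given U = {3, 4, 7, 8, 11, 12, 15}): {8, 11}


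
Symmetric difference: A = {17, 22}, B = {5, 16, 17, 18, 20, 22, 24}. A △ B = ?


A △ B = (A \ B) ∪ (B \ A) = elements in exactly one of A or B
A \ B = ∅
B \ A = {5, 16, 18, 20, 24}
A △ B = {5, 16, 18, 20, 24}

A △ B = {5, 16, 18, 20, 24}


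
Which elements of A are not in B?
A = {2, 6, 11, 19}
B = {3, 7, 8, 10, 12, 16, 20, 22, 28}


A \ B = elements in A but not in B
A = {2, 6, 11, 19}
B = {3, 7, 8, 10, 12, 16, 20, 22, 28}
Remove from A any elements in B
A \ B = {2, 6, 11, 19}

A \ B = {2, 6, 11, 19}


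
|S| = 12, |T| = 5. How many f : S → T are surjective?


n = |S| = 12, k = |T| = 5. Surjections via inclusion-exclusion:
S(n,k) = Σ(-1)^i × C(k,i) × (k-i)^n, i=0 to k
i=0: (-1)^0×C(5,0)×5^12 = 244140625
i=1: (-1)^1×C(5,1)×4^12 = -83886080
i=2: (-1)^2×C(5,2)×3^12 = 5314410
i=3: (-1)^3×C(5,3)×2^12 = -40960
i=4: (-1)^4×C(5,4)×1^12 = 5
i=5: (-1)^5×C(5,5)×0^12 = 0
Total = 165528000

Number of surjections = 165528000


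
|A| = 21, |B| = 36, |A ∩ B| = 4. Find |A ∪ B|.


|A ∪ B| = |A| + |B| - |A ∩ B|
= 21 + 36 - 4
= 53

|A ∪ B| = 53


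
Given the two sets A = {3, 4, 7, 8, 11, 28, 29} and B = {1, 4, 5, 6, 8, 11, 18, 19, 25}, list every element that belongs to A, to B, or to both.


A ∪ B = all elements in A or B (or both)
A = {3, 4, 7, 8, 11, 28, 29}
B = {1, 4, 5, 6, 8, 11, 18, 19, 25}
A ∪ B = {1, 3, 4, 5, 6, 7, 8, 11, 18, 19, 25, 28, 29}

A ∪ B = {1, 3, 4, 5, 6, 7, 8, 11, 18, 19, 25, 28, 29}


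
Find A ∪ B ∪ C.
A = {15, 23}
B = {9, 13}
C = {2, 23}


A ∪ B = {9, 13, 15, 23}
(A ∪ B) ∪ C = {2, 9, 13, 15, 23}

A ∪ B ∪ C = {2, 9, 13, 15, 23}


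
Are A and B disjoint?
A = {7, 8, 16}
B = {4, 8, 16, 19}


Disjoint means A ∩ B = ∅.
A ∩ B = {8, 16}
A ∩ B ≠ ∅, so A and B are NOT disjoint.

No, A and B are not disjoint (A ∩ B = {8, 16})


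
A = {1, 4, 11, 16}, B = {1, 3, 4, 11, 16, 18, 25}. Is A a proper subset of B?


A ⊂ B requires: A ⊆ B AND A ≠ B.
A ⊆ B? Yes
A = B? No
A ⊂ B: Yes (A is a proper subset of B)

Yes, A ⊂ B


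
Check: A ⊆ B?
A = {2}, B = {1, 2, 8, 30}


A ⊆ B means every element of A is in B.
All elements of A are in B.
So A ⊆ B.

Yes, A ⊆ B


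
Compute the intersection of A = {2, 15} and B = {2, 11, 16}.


A ∩ B = elements in both A and B
A = {2, 15}
B = {2, 11, 16}
A ∩ B = {2}

A ∩ B = {2}


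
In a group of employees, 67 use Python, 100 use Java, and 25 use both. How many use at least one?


|A ∪ B| = |A| + |B| - |A ∩ B|
= 67 + 100 - 25
= 142

|A ∪ B| = 142


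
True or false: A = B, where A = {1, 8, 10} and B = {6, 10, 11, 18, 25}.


Two sets are equal iff they have exactly the same elements.
A = {1, 8, 10}
B = {6, 10, 11, 18, 25}
Differences: {1, 6, 8, 11, 18, 25}
A ≠ B

No, A ≠ B


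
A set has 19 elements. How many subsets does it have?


Number of subsets = 2^n
= 2^19
= 524288

|P(A)| = 524288


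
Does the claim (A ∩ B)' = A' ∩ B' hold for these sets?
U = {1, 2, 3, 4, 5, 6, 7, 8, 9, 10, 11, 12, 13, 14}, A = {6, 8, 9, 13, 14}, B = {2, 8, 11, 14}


LHS: A ∩ B = {8, 14}
(A ∩ B)' = U \ (A ∩ B) = {1, 2, 3, 4, 5, 6, 7, 9, 10, 11, 12, 13}
A' = {1, 2, 3, 4, 5, 7, 10, 11, 12}, B' = {1, 3, 4, 5, 6, 7, 9, 10, 12, 13}
Claimed RHS: A' ∩ B' = {1, 3, 4, 5, 7, 10, 12}
Identity is INVALID: LHS = {1, 2, 3, 4, 5, 6, 7, 9, 10, 11, 12, 13} but the RHS claimed here equals {1, 3, 4, 5, 7, 10, 12}. The correct form is (A ∩ B)' = A' ∪ B'.

Identity is invalid: (A ∩ B)' = {1, 2, 3, 4, 5, 6, 7, 9, 10, 11, 12, 13} but A' ∩ B' = {1, 3, 4, 5, 7, 10, 12}. The correct De Morgan law is (A ∩ B)' = A' ∪ B'.


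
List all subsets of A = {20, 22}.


|A| = 2, so |P(A)| = 2^2 = 4
Enumerate subsets by cardinality (0 to 2):
∅, {20}, {22}, {20, 22}

P(A) has 4 subsets: ∅, {20}, {22}, {20, 22}


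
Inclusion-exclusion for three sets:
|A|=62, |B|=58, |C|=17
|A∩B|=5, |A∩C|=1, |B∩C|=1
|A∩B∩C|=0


|A∪B∪C| = |A|+|B|+|C| - |A∩B|-|A∩C|-|B∩C| + |A∩B∩C|
= 62+58+17 - 5-1-1 + 0
= 137 - 7 + 0
= 130

|A ∪ B ∪ C| = 130


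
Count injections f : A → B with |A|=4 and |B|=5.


An injection sends each of |A| = 4 inputs to a distinct output in B.
# injections = |B|·(|B|-1)·…·(|B|-|A|+1) = 5! / (5 - 4)!
= 5 × 4 × 3 × 2
= 120

Number of injections = 120


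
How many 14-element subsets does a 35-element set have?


C(n,k) = n! / (k!(n-k)!)
C(35,14) = 35! / (14!21!)
= 2319959400

C(35,14) = 2319959400


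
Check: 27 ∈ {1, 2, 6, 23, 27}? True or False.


A = {1, 2, 6, 23, 27}
Checking if 27 is in A
27 is in A → True

27 ∈ A


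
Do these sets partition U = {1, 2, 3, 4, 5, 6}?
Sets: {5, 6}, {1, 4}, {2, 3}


A partition requires: (1) non-empty parts, (2) pairwise disjoint, (3) union = U
Parts: {5, 6}, {1, 4}, {2, 3}
Union of parts: {1, 2, 3, 4, 5, 6}
U = {1, 2, 3, 4, 5, 6}
All non-empty? True
Pairwise disjoint? True
Covers U? True

Yes, valid partition


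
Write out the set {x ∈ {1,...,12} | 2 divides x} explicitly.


Checking each candidate:
Condition: multiples of 2 in {1,...,12}
Result = {2, 4, 6, 8, 10, 12}

{2, 4, 6, 8, 10, 12}


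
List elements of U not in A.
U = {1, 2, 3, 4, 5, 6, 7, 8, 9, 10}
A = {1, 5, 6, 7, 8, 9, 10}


Aᶜ = U \ A = elements in U but not in A
U = {1, 2, 3, 4, 5, 6, 7, 8, 9, 10}
A = {1, 5, 6, 7, 8, 9, 10}
Aᶜ = {2, 3, 4}

Aᶜ = {2, 3, 4}


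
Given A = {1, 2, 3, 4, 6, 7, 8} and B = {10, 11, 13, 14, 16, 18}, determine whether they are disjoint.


Disjoint means A ∩ B = ∅.
A ∩ B = ∅
A ∩ B = ∅, so A and B are disjoint.

Yes, A and B are disjoint


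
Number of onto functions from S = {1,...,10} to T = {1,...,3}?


n = |S| = 10, k = |T| = 3. Surjections via inclusion-exclusion:
S(n,k) = Σ(-1)^i × C(k,i) × (k-i)^n, i=0 to k
i=0: (-1)^0×C(3,0)×3^10 = 59049
i=1: (-1)^1×C(3,1)×2^10 = -3072
i=2: (-1)^2×C(3,2)×1^10 = 3
i=3: (-1)^3×C(3,3)×0^10 = 0
Total = 55980

Number of surjections = 55980


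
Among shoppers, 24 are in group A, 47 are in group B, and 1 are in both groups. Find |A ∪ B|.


|A ∪ B| = |A| + |B| - |A ∩ B|
= 24 + 47 - 1
= 70

|A ∪ B| = 70


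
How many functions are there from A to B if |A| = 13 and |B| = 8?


Each of |A| = 13 inputs maps to any of |B| = 8 outputs.
# functions = |B|^|A| = 8^13
= 549755813888

Number of functions = 549755813888


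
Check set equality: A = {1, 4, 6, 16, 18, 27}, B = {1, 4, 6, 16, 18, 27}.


Two sets are equal iff they have exactly the same elements.
A = {1, 4, 6, 16, 18, 27}
B = {1, 4, 6, 16, 18, 27}
Same elements → A = B

Yes, A = B


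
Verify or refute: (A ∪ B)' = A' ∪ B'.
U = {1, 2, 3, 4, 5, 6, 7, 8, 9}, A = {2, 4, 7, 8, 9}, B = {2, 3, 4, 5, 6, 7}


LHS: A ∪ B = {2, 3, 4, 5, 6, 7, 8, 9}
(A ∪ B)' = U \ (A ∪ B) = {1}
A' = {1, 3, 5, 6}, B' = {1, 8, 9}
Claimed RHS: A' ∪ B' = {1, 3, 5, 6, 8, 9}
Identity is INVALID: LHS = {1} but the RHS claimed here equals {1, 3, 5, 6, 8, 9}. The correct form is (A ∪ B)' = A' ∩ B'.

Identity is invalid: (A ∪ B)' = {1} but A' ∪ B' = {1, 3, 5, 6, 8, 9}. The correct De Morgan law is (A ∪ B)' = A' ∩ B'.


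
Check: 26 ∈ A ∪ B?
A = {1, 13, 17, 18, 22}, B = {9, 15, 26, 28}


A = {1, 13, 17, 18, 22}, B = {9, 15, 26, 28}
A ∪ B = all elements in A or B
A ∪ B = {1, 9, 13, 15, 17, 18, 22, 26, 28}
Checking if 26 ∈ A ∪ B
26 is in A ∪ B → True

26 ∈ A ∪ B


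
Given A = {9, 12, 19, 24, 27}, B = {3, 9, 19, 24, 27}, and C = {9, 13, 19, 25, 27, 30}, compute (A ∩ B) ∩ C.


A ∩ B = {9, 19, 24, 27}
(A ∩ B) ∩ C = {9, 19, 27}

A ∩ B ∩ C = {9, 19, 27}


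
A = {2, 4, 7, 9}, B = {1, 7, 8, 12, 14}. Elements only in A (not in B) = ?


A = {2, 4, 7, 9}
B = {1, 7, 8, 12, 14}
Region: only in A (not in B)
Elements: {2, 4, 9}

Elements only in A (not in B): {2, 4, 9}


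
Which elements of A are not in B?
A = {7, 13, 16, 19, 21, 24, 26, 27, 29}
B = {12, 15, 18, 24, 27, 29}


A \ B = elements in A but not in B
A = {7, 13, 16, 19, 21, 24, 26, 27, 29}
B = {12, 15, 18, 24, 27, 29}
Remove from A any elements in B
A \ B = {7, 13, 16, 19, 21, 26}

A \ B = {7, 13, 16, 19, 21, 26}


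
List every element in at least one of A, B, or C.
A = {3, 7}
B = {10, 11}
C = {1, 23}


A ∪ B = {3, 7, 10, 11}
(A ∪ B) ∪ C = {1, 3, 7, 10, 11, 23}

A ∪ B ∪ C = {1, 3, 7, 10, 11, 23}


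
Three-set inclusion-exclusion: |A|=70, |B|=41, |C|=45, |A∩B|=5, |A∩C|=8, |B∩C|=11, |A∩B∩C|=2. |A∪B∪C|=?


|A∪B∪C| = |A|+|B|+|C| - |A∩B|-|A∩C|-|B∩C| + |A∩B∩C|
= 70+41+45 - 5-8-11 + 2
= 156 - 24 + 2
= 134

|A ∪ B ∪ C| = 134


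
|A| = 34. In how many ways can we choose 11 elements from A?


C(n,k) = n! / (k!(n-k)!)
C(34,11) = 34! / (11!23!)
= 286097760

C(34,11) = 286097760


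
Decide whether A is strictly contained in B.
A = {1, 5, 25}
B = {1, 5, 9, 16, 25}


A ⊂ B requires: A ⊆ B AND A ≠ B.
A ⊆ B? Yes
A = B? No
A ⊂ B: Yes (A is a proper subset of B)

Yes, A ⊂ B


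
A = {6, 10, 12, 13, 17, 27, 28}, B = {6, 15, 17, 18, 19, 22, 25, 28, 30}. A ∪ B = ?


A ∪ B = all elements in A or B (or both)
A = {6, 10, 12, 13, 17, 27, 28}
B = {6, 15, 17, 18, 19, 22, 25, 28, 30}
A ∪ B = {6, 10, 12, 13, 15, 17, 18, 19, 22, 25, 27, 28, 30}

A ∪ B = {6, 10, 12, 13, 15, 17, 18, 19, 22, 25, 27, 28, 30}


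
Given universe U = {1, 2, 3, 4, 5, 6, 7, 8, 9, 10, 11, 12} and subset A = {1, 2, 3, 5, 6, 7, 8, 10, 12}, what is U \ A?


Aᶜ = U \ A = elements in U but not in A
U = {1, 2, 3, 4, 5, 6, 7, 8, 9, 10, 11, 12}
A = {1, 2, 3, 5, 6, 7, 8, 10, 12}
Aᶜ = {4, 9, 11}

Aᶜ = {4, 9, 11}


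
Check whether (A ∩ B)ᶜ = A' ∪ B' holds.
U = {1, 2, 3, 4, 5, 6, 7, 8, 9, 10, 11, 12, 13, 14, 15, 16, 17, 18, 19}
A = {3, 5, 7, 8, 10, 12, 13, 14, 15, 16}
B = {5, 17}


LHS: A ∩ B = {5}
(A ∩ B)' = U \ (A ∩ B) = {1, 2, 3, 4, 6, 7, 8, 9, 10, 11, 12, 13, 14, 15, 16, 17, 18, 19}
A' = {1, 2, 4, 6, 9, 11, 17, 18, 19}, B' = {1, 2, 3, 4, 6, 7, 8, 9, 10, 11, 12, 13, 14, 15, 16, 18, 19}
Claimed RHS: A' ∪ B' = {1, 2, 3, 4, 6, 7, 8, 9, 10, 11, 12, 13, 14, 15, 16, 17, 18, 19}
Identity is VALID: LHS = RHS = {1, 2, 3, 4, 6, 7, 8, 9, 10, 11, 12, 13, 14, 15, 16, 17, 18, 19} ✓

Identity is valid. (A ∩ B)' = A' ∪ B' = {1, 2, 3, 4, 6, 7, 8, 9, 10, 11, 12, 13, 14, 15, 16, 17, 18, 19}


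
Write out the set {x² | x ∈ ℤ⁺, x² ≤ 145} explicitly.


Checking each candidate:
Condition: positive perfect squares ≤ 145
Result = {1, 4, 9, 16, 25, 36, 49, 64, 81, 100, 121, 144}

{1, 4, 9, 16, 25, 36, 49, 64, 81, 100, 121, 144}


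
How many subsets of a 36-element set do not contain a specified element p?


Subsets of A avoiding p are subsets of A \ {p}, which has 35 elements.
Count = 2^(n-1) = 2^35
= 34359738368

Number of subsets avoiding p = 34359738368


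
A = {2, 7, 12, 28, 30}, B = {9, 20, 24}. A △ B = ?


A △ B = (A \ B) ∪ (B \ A) = elements in exactly one of A or B
A \ B = {2, 7, 12, 28, 30}
B \ A = {9, 20, 24}
A △ B = {2, 7, 9, 12, 20, 24, 28, 30}

A △ B = {2, 7, 9, 12, 20, 24, 28, 30}


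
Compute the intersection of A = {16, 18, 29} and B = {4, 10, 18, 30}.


A ∩ B = elements in both A and B
A = {16, 18, 29}
B = {4, 10, 18, 30}
A ∩ B = {18}

A ∩ B = {18}


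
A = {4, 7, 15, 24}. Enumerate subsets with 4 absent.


A subset of A that omits 4 is a subset of A \ {4}, so there are 2^(n-1) = 2^3 = 8 of them.
Subsets excluding 4: ∅, {7}, {15}, {24}, {7, 15}, {7, 24}, {15, 24}, {7, 15, 24}

Subsets excluding 4 (8 total): ∅, {7}, {15}, {24}, {7, 15}, {7, 24}, {15, 24}, {7, 15, 24}


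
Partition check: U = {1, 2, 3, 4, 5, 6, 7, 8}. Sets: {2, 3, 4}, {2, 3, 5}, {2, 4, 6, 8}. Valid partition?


A partition requires: (1) non-empty parts, (2) pairwise disjoint, (3) union = U
Parts: {2, 3, 4}, {2, 3, 5}, {2, 4, 6, 8}
Union of parts: {2, 3, 4, 5, 6, 8}
U = {1, 2, 3, 4, 5, 6, 7, 8}
All non-empty? True
Pairwise disjoint? False
Covers U? False

No, not a valid partition


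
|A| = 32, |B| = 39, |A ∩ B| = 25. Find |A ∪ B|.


|A ∪ B| = |A| + |B| - |A ∩ B|
= 32 + 39 - 25
= 46

|A ∪ B| = 46


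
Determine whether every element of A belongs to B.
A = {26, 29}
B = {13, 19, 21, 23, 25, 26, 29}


A ⊆ B means every element of A is in B.
All elements of A are in B.
So A ⊆ B.

Yes, A ⊆ B


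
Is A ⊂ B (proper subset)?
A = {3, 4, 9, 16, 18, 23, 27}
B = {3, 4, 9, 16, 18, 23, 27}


A ⊂ B requires: A ⊆ B AND A ≠ B.
A ⊆ B? Yes
A = B? Yes
A = B, so A is not a PROPER subset.

No, A is not a proper subset of B


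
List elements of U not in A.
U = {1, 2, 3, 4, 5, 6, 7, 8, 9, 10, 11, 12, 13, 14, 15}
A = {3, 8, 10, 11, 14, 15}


Aᶜ = U \ A = elements in U but not in A
U = {1, 2, 3, 4, 5, 6, 7, 8, 9, 10, 11, 12, 13, 14, 15}
A = {3, 8, 10, 11, 14, 15}
Aᶜ = {1, 2, 4, 5, 6, 7, 9, 12, 13}

Aᶜ = {1, 2, 4, 5, 6, 7, 9, 12, 13}


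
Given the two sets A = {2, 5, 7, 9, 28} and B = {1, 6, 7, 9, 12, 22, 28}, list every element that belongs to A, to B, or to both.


A ∪ B = all elements in A or B (or both)
A = {2, 5, 7, 9, 28}
B = {1, 6, 7, 9, 12, 22, 28}
A ∪ B = {1, 2, 5, 6, 7, 9, 12, 22, 28}

A ∪ B = {1, 2, 5, 6, 7, 9, 12, 22, 28}


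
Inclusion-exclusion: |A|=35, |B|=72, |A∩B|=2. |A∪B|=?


|A ∪ B| = |A| + |B| - |A ∩ B|
= 35 + 72 - 2
= 105

|A ∪ B| = 105


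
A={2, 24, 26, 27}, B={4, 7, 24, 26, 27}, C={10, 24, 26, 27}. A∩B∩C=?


A ∩ B = {24, 26, 27}
(A ∩ B) ∩ C = {24, 26, 27}

A ∩ B ∩ C = {24, 26, 27}


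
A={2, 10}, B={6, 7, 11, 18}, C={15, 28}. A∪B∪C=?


A ∪ B = {2, 6, 7, 10, 11, 18}
(A ∪ B) ∪ C = {2, 6, 7, 10, 11, 15, 18, 28}

A ∪ B ∪ C = {2, 6, 7, 10, 11, 15, 18, 28}


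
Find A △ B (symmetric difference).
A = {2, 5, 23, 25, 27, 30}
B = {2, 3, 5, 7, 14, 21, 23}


A △ B = (A \ B) ∪ (B \ A) = elements in exactly one of A or B
A \ B = {25, 27, 30}
B \ A = {3, 7, 14, 21}
A △ B = {3, 7, 14, 21, 25, 27, 30}

A △ B = {3, 7, 14, 21, 25, 27, 30}


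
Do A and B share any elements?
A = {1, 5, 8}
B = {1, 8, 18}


Disjoint means A ∩ B = ∅.
A ∩ B = {1, 8}
A ∩ B ≠ ∅, so A and B are NOT disjoint.

Yes — A and B share the element(s) of A ∩ B = {1, 8}, so they are not disjoint


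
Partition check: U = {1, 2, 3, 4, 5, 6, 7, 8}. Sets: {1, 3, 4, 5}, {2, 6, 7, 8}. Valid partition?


A partition requires: (1) non-empty parts, (2) pairwise disjoint, (3) union = U
Parts: {1, 3, 4, 5}, {2, 6, 7, 8}
Union of parts: {1, 2, 3, 4, 5, 6, 7, 8}
U = {1, 2, 3, 4, 5, 6, 7, 8}
All non-empty? True
Pairwise disjoint? True
Covers U? True

Yes, valid partition


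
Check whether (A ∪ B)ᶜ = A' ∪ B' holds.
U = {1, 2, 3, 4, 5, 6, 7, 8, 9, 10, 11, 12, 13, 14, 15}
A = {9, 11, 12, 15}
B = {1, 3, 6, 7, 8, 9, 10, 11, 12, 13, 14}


LHS: A ∪ B = {1, 3, 6, 7, 8, 9, 10, 11, 12, 13, 14, 15}
(A ∪ B)' = U \ (A ∪ B) = {2, 4, 5}
A' = {1, 2, 3, 4, 5, 6, 7, 8, 10, 13, 14}, B' = {2, 4, 5, 15}
Claimed RHS: A' ∪ B' = {1, 2, 3, 4, 5, 6, 7, 8, 10, 13, 14, 15}
Identity is INVALID: LHS = {2, 4, 5} but the RHS claimed here equals {1, 2, 3, 4, 5, 6, 7, 8, 10, 13, 14, 15}. The correct form is (A ∪ B)' = A' ∩ B'.

Identity is invalid: (A ∪ B)' = {2, 4, 5} but A' ∪ B' = {1, 2, 3, 4, 5, 6, 7, 8, 10, 13, 14, 15}. The correct De Morgan law is (A ∪ B)' = A' ∩ B'.


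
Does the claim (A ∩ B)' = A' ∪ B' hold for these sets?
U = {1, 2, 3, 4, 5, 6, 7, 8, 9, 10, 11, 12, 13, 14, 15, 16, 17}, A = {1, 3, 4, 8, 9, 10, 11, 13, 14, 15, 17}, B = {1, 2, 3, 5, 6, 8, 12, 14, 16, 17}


LHS: A ∩ B = {1, 3, 8, 14, 17}
(A ∩ B)' = U \ (A ∩ B) = {2, 4, 5, 6, 7, 9, 10, 11, 12, 13, 15, 16}
A' = {2, 5, 6, 7, 12, 16}, B' = {4, 7, 9, 10, 11, 13, 15}
Claimed RHS: A' ∪ B' = {2, 4, 5, 6, 7, 9, 10, 11, 12, 13, 15, 16}
Identity is VALID: LHS = RHS = {2, 4, 5, 6, 7, 9, 10, 11, 12, 13, 15, 16} ✓

Identity is valid. (A ∩ B)' = A' ∪ B' = {2, 4, 5, 6, 7, 9, 10, 11, 12, 13, 15, 16}


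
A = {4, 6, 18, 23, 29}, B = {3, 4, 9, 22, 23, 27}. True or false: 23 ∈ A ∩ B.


A = {4, 6, 18, 23, 29}, B = {3, 4, 9, 22, 23, 27}
A ∩ B = elements in both A and B
A ∩ B = {4, 23}
Checking if 23 ∈ A ∩ B
23 is in A ∩ B → True

23 ∈ A ∩ B


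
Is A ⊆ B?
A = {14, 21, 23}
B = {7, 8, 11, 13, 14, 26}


A ⊆ B means every element of A is in B.
Elements in A not in B: {21, 23}
So A ⊄ B.

No, A ⊄ B


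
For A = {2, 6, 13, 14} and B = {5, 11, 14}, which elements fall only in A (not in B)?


A = {2, 6, 13, 14}
B = {5, 11, 14}
Region: only in A (not in B)
Elements: {2, 6, 13}

Elements only in A (not in B): {2, 6, 13}


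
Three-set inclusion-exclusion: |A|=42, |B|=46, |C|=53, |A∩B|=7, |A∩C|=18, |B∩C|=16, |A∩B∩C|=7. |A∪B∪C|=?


|A∪B∪C| = |A|+|B|+|C| - |A∩B|-|A∩C|-|B∩C| + |A∩B∩C|
= 42+46+53 - 7-18-16 + 7
= 141 - 41 + 7
= 107

|A ∪ B ∪ C| = 107


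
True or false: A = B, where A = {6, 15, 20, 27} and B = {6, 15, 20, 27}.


Two sets are equal iff they have exactly the same elements.
A = {6, 15, 20, 27}
B = {6, 15, 20, 27}
Same elements → A = B

Yes, A = B


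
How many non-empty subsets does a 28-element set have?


Total subsets = 2^n = 2^28 = 268435456
Non-empty subsets exclude the empty set: 2^n - 1
= 268435456 - 1
= 268435455

Number of non-empty subsets = 268435455


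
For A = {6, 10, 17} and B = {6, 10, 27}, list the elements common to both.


A ∩ B = elements in both A and B
A = {6, 10, 17}
B = {6, 10, 27}
A ∩ B = {6, 10}

A ∩ B = {6, 10}


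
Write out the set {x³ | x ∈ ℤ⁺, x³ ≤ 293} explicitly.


Checking each candidate:
Condition: positive perfect cubes ≤ 293
Result = {1, 8, 27, 64, 125, 216}

{1, 8, 27, 64, 125, 216}


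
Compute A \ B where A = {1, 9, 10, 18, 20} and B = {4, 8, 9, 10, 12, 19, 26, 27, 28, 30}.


A \ B = elements in A but not in B
A = {1, 9, 10, 18, 20}
B = {4, 8, 9, 10, 12, 19, 26, 27, 28, 30}
Remove from A any elements in B
A \ B = {1, 18, 20}

A \ B = {1, 18, 20}


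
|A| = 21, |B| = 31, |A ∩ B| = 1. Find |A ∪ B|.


|A ∪ B| = |A| + |B| - |A ∩ B|
= 21 + 31 - 1
= 51

|A ∪ B| = 51


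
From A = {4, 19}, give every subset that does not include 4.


A subset of A that omits 4 is a subset of A \ {4}, so there are 2^(n-1) = 2^1 = 2 of them.
Subsets excluding 4: ∅, {19}

Subsets excluding 4 (2 total): ∅, {19}


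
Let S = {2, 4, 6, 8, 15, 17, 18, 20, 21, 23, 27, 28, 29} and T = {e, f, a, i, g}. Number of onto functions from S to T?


n = |S| = 13, k = |T| = 5. Surjections via inclusion-exclusion:
S(n,k) = Σ(-1)^i × C(k,i) × (k-i)^n, i=0 to k
i=0: (-1)^0×C(5,0)×5^13 = 1220703125
i=1: (-1)^1×C(5,1)×4^13 = -335544320
i=2: (-1)^2×C(5,2)×3^13 = 15943230
i=3: (-1)^3×C(5,3)×2^13 = -81920
i=4: (-1)^4×C(5,4)×1^13 = 5
i=5: (-1)^5×C(5,5)×0^13 = 0
Total = 901020120

Number of surjections = 901020120


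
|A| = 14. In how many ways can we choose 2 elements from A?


C(n,k) = n! / (k!(n-k)!)
C(14,2) = 14! / (2!12!)
= 91

C(14,2) = 91


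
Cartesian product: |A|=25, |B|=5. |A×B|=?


|A × B| = |A| × |B|
= 25 × 5
= 125

|A × B| = 125


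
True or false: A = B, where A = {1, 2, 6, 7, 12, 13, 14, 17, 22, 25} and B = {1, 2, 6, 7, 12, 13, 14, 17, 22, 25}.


Two sets are equal iff they have exactly the same elements.
A = {1, 2, 6, 7, 12, 13, 14, 17, 22, 25}
B = {1, 2, 6, 7, 12, 13, 14, 17, 22, 25}
Same elements → A = B

Yes, A = B


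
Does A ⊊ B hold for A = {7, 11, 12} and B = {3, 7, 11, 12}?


A ⊂ B requires: A ⊆ B AND A ≠ B.
A ⊆ B? Yes
A = B? No
A ⊂ B: Yes (A is a proper subset of B)

Yes, A ⊂ B


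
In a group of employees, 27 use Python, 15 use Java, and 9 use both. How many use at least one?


|A ∪ B| = |A| + |B| - |A ∩ B|
= 27 + 15 - 9
= 33

|A ∪ B| = 33


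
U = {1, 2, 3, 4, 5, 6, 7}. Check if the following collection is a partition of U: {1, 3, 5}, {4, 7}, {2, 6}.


A partition requires: (1) non-empty parts, (2) pairwise disjoint, (3) union = U
Parts: {1, 3, 5}, {4, 7}, {2, 6}
Union of parts: {1, 2, 3, 4, 5, 6, 7}
U = {1, 2, 3, 4, 5, 6, 7}
All non-empty? True
Pairwise disjoint? True
Covers U? True

Yes, valid partition


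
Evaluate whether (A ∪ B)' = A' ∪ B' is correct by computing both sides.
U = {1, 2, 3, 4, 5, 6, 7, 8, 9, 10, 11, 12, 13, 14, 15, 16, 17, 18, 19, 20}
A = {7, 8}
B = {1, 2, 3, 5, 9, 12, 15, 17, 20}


LHS: A ∪ B = {1, 2, 3, 5, 7, 8, 9, 12, 15, 17, 20}
(A ∪ B)' = U \ (A ∪ B) = {4, 6, 10, 11, 13, 14, 16, 18, 19}
A' = {1, 2, 3, 4, 5, 6, 9, 10, 11, 12, 13, 14, 15, 16, 17, 18, 19, 20}, B' = {4, 6, 7, 8, 10, 11, 13, 14, 16, 18, 19}
Claimed RHS: A' ∪ B' = {1, 2, 3, 4, 5, 6, 7, 8, 9, 10, 11, 12, 13, 14, 15, 16, 17, 18, 19, 20}
Identity is INVALID: LHS = {4, 6, 10, 11, 13, 14, 16, 18, 19} but the RHS claimed here equals {1, 2, 3, 4, 5, 6, 7, 8, 9, 10, 11, 12, 13, 14, 15, 16, 17, 18, 19, 20}. The correct form is (A ∪ B)' = A' ∩ B'.

Identity is invalid: (A ∪ B)' = {4, 6, 10, 11, 13, 14, 16, 18, 19} but A' ∪ B' = {1, 2, 3, 4, 5, 6, 7, 8, 9, 10, 11, 12, 13, 14, 15, 16, 17, 18, 19, 20}. The correct De Morgan law is (A ∪ B)' = A' ∩ B'.


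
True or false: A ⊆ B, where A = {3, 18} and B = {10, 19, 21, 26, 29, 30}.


A ⊆ B means every element of A is in B.
Elements in A not in B: {3, 18}
So A ⊄ B.

No, A ⊄ B


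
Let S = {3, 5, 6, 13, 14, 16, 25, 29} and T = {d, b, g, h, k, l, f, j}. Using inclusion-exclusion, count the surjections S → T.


n = |S| = 8, k = |T| = 8. Surjections via inclusion-exclusion:
S(n,k) = Σ(-1)^i × C(k,i) × (k-i)^n, i=0 to k
i=0: (-1)^0×C(8,0)×8^8 = 16777216
i=1: (-1)^1×C(8,1)×7^8 = -46118408
i=2: (-1)^2×C(8,2)×6^8 = 47029248
i=3: (-1)^3×C(8,3)×5^8 = -21875000
i=4: (-1)^4×C(8,4)×4^8 = 4587520
i=5: (-1)^5×C(8,5)×3^8 = -367416
i=6: (-1)^6×C(8,6)×2^8 = 7168
i=7: (-1)^7×C(8,7)×1^8 = -8
i=8: (-1)^8×C(8,8)×0^8 = 0
Total = 40320

Number of surjections = 40320


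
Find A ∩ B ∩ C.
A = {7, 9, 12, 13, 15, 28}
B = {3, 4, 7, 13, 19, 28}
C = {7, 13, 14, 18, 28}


A ∩ B = {7, 13, 28}
(A ∩ B) ∩ C = {7, 13, 28}

A ∩ B ∩ C = {7, 13, 28}


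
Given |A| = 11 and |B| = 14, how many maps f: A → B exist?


Each of |A| = 11 inputs maps to any of |B| = 14 outputs.
# functions = |B|^|A| = 14^11
= 4049565169664

Number of functions = 4049565169664


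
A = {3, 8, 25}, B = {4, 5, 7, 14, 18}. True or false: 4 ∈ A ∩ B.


A = {3, 8, 25}, B = {4, 5, 7, 14, 18}
A ∩ B = elements in both A and B
A ∩ B = ∅
Checking if 4 ∈ A ∩ B
4 is not in A ∩ B → False

4 ∉ A ∩ B


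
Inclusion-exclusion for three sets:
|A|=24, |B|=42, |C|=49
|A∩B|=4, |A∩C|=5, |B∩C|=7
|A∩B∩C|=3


|A∪B∪C| = |A|+|B|+|C| - |A∩B|-|A∩C|-|B∩C| + |A∩B∩C|
= 24+42+49 - 4-5-7 + 3
= 115 - 16 + 3
= 102

|A ∪ B ∪ C| = 102


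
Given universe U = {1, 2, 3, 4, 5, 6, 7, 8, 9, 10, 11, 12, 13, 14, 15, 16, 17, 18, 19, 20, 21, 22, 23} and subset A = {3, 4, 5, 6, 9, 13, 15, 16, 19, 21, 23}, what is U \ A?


Aᶜ = U \ A = elements in U but not in A
U = {1, 2, 3, 4, 5, 6, 7, 8, 9, 10, 11, 12, 13, 14, 15, 16, 17, 18, 19, 20, 21, 22, 23}
A = {3, 4, 5, 6, 9, 13, 15, 16, 19, 21, 23}
Aᶜ = {1, 2, 7, 8, 10, 11, 12, 14, 17, 18, 20, 22}

Aᶜ = {1, 2, 7, 8, 10, 11, 12, 14, 17, 18, 20, 22}


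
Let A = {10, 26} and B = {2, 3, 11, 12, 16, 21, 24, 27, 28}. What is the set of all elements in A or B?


A ∪ B = all elements in A or B (or both)
A = {10, 26}
B = {2, 3, 11, 12, 16, 21, 24, 27, 28}
A ∪ B = {2, 3, 10, 11, 12, 16, 21, 24, 26, 27, 28}

A ∪ B = {2, 3, 10, 11, 12, 16, 21, 24, 26, 27, 28}


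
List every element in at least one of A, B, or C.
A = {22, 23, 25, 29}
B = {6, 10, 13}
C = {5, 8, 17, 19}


A ∪ B = {6, 10, 13, 22, 23, 25, 29}
(A ∪ B) ∪ C = {5, 6, 8, 10, 13, 17, 19, 22, 23, 25, 29}

A ∪ B ∪ C = {5, 6, 8, 10, 13, 17, 19, 22, 23, 25, 29}


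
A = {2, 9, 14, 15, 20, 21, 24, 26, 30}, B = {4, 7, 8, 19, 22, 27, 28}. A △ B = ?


A △ B = (A \ B) ∪ (B \ A) = elements in exactly one of A or B
A \ B = {2, 9, 14, 15, 20, 21, 24, 26, 30}
B \ A = {4, 7, 8, 19, 22, 27, 28}
A △ B = {2, 4, 7, 8, 9, 14, 15, 19, 20, 21, 22, 24, 26, 27, 28, 30}

A △ B = {2, 4, 7, 8, 9, 14, 15, 19, 20, 21, 22, 24, 26, 27, 28, 30}


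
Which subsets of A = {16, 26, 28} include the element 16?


A subset of A contains 16 iff the remaining 2 elements form any subset of A \ {16}.
Count: 2^(n-1) = 2^2 = 4
Subsets containing 16: {16}, {16, 26}, {16, 28}, {16, 26, 28}

Subsets containing 16 (4 total): {16}, {16, 26}, {16, 28}, {16, 26, 28}


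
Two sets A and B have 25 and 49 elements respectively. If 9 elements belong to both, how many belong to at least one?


|A ∪ B| = |A| + |B| - |A ∩ B|
= 25 + 49 - 9
= 65

|A ∪ B| = 65


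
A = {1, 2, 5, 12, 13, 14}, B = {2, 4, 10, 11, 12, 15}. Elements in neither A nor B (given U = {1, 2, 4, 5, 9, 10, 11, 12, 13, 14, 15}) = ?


A = {1, 2, 5, 12, 13, 14}
B = {2, 4, 10, 11, 12, 15}
Region: in neither A nor B (given U = {1, 2, 4, 5, 9, 10, 11, 12, 13, 14, 15})
Elements: {9}

Elements in neither A nor B (given U = {1, 2, 4, 5, 9, 10, 11, 12, 13, 14, 15}): {9}


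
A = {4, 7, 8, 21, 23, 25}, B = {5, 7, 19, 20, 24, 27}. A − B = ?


A \ B = elements in A but not in B
A = {4, 7, 8, 21, 23, 25}
B = {5, 7, 19, 20, 24, 27}
Remove from A any elements in B
A \ B = {4, 8, 21, 23, 25}

A \ B = {4, 8, 21, 23, 25}


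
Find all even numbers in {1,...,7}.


Checking each candidate:
Condition: even numbers in {1,...,7}
Result = {2, 4, 6}

{2, 4, 6}


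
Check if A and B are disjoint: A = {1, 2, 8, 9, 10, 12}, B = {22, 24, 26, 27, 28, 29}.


Disjoint means A ∩ B = ∅.
A ∩ B = ∅
A ∩ B = ∅, so A and B are disjoint.

Yes, A and B are disjoint


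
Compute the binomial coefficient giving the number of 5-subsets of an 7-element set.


C(n,k) = n! / (k!(n-k)!)
C(7,5) = 7! / (5!2!)
= 21

C(7,5) = 21


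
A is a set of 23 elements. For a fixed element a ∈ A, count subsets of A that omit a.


Subsets of A avoiding a are subsets of A \ {a}, which has 22 elements.
Count = 2^(n-1) = 2^22
= 4194304

Number of subsets avoiding a = 4194304


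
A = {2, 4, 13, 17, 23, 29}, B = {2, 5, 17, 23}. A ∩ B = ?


A ∩ B = elements in both A and B
A = {2, 4, 13, 17, 23, 29}
B = {2, 5, 17, 23}
A ∩ B = {2, 17, 23}

A ∩ B = {2, 17, 23}


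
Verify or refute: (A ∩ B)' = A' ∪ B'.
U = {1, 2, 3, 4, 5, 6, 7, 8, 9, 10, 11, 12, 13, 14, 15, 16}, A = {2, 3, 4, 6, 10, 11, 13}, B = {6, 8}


LHS: A ∩ B = {6}
(A ∩ B)' = U \ (A ∩ B) = {1, 2, 3, 4, 5, 7, 8, 9, 10, 11, 12, 13, 14, 15, 16}
A' = {1, 5, 7, 8, 9, 12, 14, 15, 16}, B' = {1, 2, 3, 4, 5, 7, 9, 10, 11, 12, 13, 14, 15, 16}
Claimed RHS: A' ∪ B' = {1, 2, 3, 4, 5, 7, 8, 9, 10, 11, 12, 13, 14, 15, 16}
Identity is VALID: LHS = RHS = {1, 2, 3, 4, 5, 7, 8, 9, 10, 11, 12, 13, 14, 15, 16} ✓

Identity is valid. (A ∩ B)' = A' ∪ B' = {1, 2, 3, 4, 5, 7, 8, 9, 10, 11, 12, 13, 14, 15, 16}


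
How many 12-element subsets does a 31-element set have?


C(n,k) = n! / (k!(n-k)!)
C(31,12) = 31! / (12!19!)
= 141120525

C(31,12) = 141120525


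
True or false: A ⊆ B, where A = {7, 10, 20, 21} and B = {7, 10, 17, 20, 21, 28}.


A ⊆ B means every element of A is in B.
All elements of A are in B.
So A ⊆ B.

Yes, A ⊆ B


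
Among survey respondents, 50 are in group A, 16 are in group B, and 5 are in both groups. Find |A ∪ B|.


|A ∪ B| = |A| + |B| - |A ∩ B|
= 50 + 16 - 5
= 61

|A ∪ B| = 61


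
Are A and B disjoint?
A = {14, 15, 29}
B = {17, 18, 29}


Disjoint means A ∩ B = ∅.
A ∩ B = {29}
A ∩ B ≠ ∅, so A and B are NOT disjoint.

No, A and B are not disjoint (A ∩ B = {29})


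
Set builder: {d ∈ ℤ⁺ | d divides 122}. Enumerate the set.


Checking each candidate:
Condition: positive divisors of 122
Result = {1, 2, 61, 122}

{1, 2, 61, 122}


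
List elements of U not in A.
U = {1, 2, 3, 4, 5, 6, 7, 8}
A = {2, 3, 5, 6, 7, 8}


Aᶜ = U \ A = elements in U but not in A
U = {1, 2, 3, 4, 5, 6, 7, 8}
A = {2, 3, 5, 6, 7, 8}
Aᶜ = {1, 4}

Aᶜ = {1, 4}


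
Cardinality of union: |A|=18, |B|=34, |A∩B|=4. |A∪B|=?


|A ∪ B| = |A| + |B| - |A ∩ B|
= 18 + 34 - 4
= 48

|A ∪ B| = 48


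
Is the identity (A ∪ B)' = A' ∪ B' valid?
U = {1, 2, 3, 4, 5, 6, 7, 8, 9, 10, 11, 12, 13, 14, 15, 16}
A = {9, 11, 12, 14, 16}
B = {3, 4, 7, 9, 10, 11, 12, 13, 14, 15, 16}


LHS: A ∪ B = {3, 4, 7, 9, 10, 11, 12, 13, 14, 15, 16}
(A ∪ B)' = U \ (A ∪ B) = {1, 2, 5, 6, 8}
A' = {1, 2, 3, 4, 5, 6, 7, 8, 10, 13, 15}, B' = {1, 2, 5, 6, 8}
Claimed RHS: A' ∪ B' = {1, 2, 3, 4, 5, 6, 7, 8, 10, 13, 15}
Identity is INVALID: LHS = {1, 2, 5, 6, 8} but the RHS claimed here equals {1, 2, 3, 4, 5, 6, 7, 8, 10, 13, 15}. The correct form is (A ∪ B)' = A' ∩ B'.

Identity is invalid: (A ∪ B)' = {1, 2, 5, 6, 8} but A' ∪ B' = {1, 2, 3, 4, 5, 6, 7, 8, 10, 13, 15}. The correct De Morgan law is (A ∪ B)' = A' ∩ B'.


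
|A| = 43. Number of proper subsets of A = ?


Total subsets = 2^n = 2^43 = 8796093022208
Proper subsets exclude the set itself: 2^n - 1
= 8796093022208 - 1
= 8796093022207

Number of proper subsets = 8796093022207


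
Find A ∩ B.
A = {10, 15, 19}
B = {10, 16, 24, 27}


A ∩ B = elements in both A and B
A = {10, 15, 19}
B = {10, 16, 24, 27}
A ∩ B = {10}

A ∩ B = {10}


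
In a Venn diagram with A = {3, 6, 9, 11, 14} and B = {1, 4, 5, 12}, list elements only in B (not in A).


A = {3, 6, 9, 11, 14}
B = {1, 4, 5, 12}
Region: only in B (not in A)
Elements: {1, 4, 5, 12}

Elements only in B (not in A): {1, 4, 5, 12}


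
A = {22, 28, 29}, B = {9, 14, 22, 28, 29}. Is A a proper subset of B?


A ⊂ B requires: A ⊆ B AND A ≠ B.
A ⊆ B? Yes
A = B? No
A ⊂ B: Yes (A is a proper subset of B)

Yes, A ⊂ B


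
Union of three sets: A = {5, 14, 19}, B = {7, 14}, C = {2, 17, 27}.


A ∪ B = {5, 7, 14, 19}
(A ∪ B) ∪ C = {2, 5, 7, 14, 17, 19, 27}

A ∪ B ∪ C = {2, 5, 7, 14, 17, 19, 27}


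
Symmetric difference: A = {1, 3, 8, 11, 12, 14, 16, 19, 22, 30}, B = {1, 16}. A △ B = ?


A △ B = (A \ B) ∪ (B \ A) = elements in exactly one of A or B
A \ B = {3, 8, 11, 12, 14, 19, 22, 30}
B \ A = ∅
A △ B = {3, 8, 11, 12, 14, 19, 22, 30}

A △ B = {3, 8, 11, 12, 14, 19, 22, 30}


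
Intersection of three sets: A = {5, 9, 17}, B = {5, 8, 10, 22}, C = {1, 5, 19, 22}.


A ∩ B = {5}
(A ∩ B) ∩ C = {5}

A ∩ B ∩ C = {5}


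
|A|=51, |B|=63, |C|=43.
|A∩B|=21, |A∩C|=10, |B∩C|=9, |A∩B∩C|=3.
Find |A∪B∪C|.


|A∪B∪C| = |A|+|B|+|C| - |A∩B|-|A∩C|-|B∩C| + |A∩B∩C|
= 51+63+43 - 21-10-9 + 3
= 157 - 40 + 3
= 120

|A ∪ B ∪ C| = 120


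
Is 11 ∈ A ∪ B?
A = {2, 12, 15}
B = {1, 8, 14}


A = {2, 12, 15}, B = {1, 8, 14}
A ∪ B = all elements in A or B
A ∪ B = {1, 2, 8, 12, 14, 15}
Checking if 11 ∈ A ∪ B
11 is not in A ∪ B → False

11 ∉ A ∪ B


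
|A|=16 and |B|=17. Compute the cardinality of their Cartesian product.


|A × B| = |A| × |B|
= 16 × 17
= 272

|A × B| = 272


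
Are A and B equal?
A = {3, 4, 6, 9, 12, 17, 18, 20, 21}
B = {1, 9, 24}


Two sets are equal iff they have exactly the same elements.
A = {3, 4, 6, 9, 12, 17, 18, 20, 21}
B = {1, 9, 24}
Differences: {1, 3, 4, 6, 12, 17, 18, 20, 21, 24}
A ≠ B

No, A ≠ B


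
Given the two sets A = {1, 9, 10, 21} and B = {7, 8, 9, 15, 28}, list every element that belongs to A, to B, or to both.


A ∪ B = all elements in A or B (or both)
A = {1, 9, 10, 21}
B = {7, 8, 9, 15, 28}
A ∪ B = {1, 7, 8, 9, 10, 15, 21, 28}

A ∪ B = {1, 7, 8, 9, 10, 15, 21, 28}


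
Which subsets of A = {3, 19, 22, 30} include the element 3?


A subset of A contains 3 iff the remaining 3 elements form any subset of A \ {3}.
Count: 2^(n-1) = 2^3 = 8
Subsets containing 3: {3}, {3, 19}, {3, 22}, {3, 30}, {3, 19, 22}, {3, 19, 30}, {3, 22, 30}, {3, 19, 22, 30}

Subsets containing 3 (8 total): {3}, {3, 19}, {3, 22}, {3, 30}, {3, 19, 22}, {3, 19, 30}, {3, 22, 30}, {3, 19, 22, 30}


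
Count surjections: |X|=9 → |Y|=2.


n = |X| = 9, k = |Y| = 2. Surjections via inclusion-exclusion:
S(n,k) = Σ(-1)^i × C(k,i) × (k-i)^n, i=0 to k
i=0: (-1)^0×C(2,0)×2^9 = 512
i=1: (-1)^1×C(2,1)×1^9 = -2
i=2: (-1)^2×C(2,2)×0^9 = 0
Total = 510

Number of surjections = 510


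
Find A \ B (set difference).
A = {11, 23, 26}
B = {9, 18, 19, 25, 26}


A \ B = elements in A but not in B
A = {11, 23, 26}
B = {9, 18, 19, 25, 26}
Remove from A any elements in B
A \ B = {11, 23}

A \ B = {11, 23}


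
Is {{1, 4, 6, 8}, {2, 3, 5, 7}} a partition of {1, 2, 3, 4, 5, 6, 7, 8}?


A partition requires: (1) non-empty parts, (2) pairwise disjoint, (3) union = U
Parts: {1, 4, 6, 8}, {2, 3, 5, 7}
Union of parts: {1, 2, 3, 4, 5, 6, 7, 8}
U = {1, 2, 3, 4, 5, 6, 7, 8}
All non-empty? True
Pairwise disjoint? True
Covers U? True

Yes, valid partition


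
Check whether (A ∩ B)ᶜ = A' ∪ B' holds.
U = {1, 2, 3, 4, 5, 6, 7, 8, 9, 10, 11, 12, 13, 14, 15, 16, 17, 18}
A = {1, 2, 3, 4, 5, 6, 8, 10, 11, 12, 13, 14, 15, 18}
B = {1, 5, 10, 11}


LHS: A ∩ B = {1, 5, 10, 11}
(A ∩ B)' = U \ (A ∩ B) = {2, 3, 4, 6, 7, 8, 9, 12, 13, 14, 15, 16, 17, 18}
A' = {7, 9, 16, 17}, B' = {2, 3, 4, 6, 7, 8, 9, 12, 13, 14, 15, 16, 17, 18}
Claimed RHS: A' ∪ B' = {2, 3, 4, 6, 7, 8, 9, 12, 13, 14, 15, 16, 17, 18}
Identity is VALID: LHS = RHS = {2, 3, 4, 6, 7, 8, 9, 12, 13, 14, 15, 16, 17, 18} ✓

Identity is valid. (A ∩ B)' = A' ∪ B' = {2, 3, 4, 6, 7, 8, 9, 12, 13, 14, 15, 16, 17, 18}


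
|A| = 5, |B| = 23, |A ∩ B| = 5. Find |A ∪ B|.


|A ∪ B| = |A| + |B| - |A ∩ B|
= 5 + 23 - 5
= 23

|A ∪ B| = 23


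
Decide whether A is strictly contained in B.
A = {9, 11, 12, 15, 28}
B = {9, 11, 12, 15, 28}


A ⊂ B requires: A ⊆ B AND A ≠ B.
A ⊆ B? Yes
A = B? Yes
A = B, so A is not a PROPER subset.

No, A is not a proper subset of B


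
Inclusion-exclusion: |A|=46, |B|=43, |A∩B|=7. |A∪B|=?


|A ∪ B| = |A| + |B| - |A ∩ B|
= 46 + 43 - 7
= 82

|A ∪ B| = 82


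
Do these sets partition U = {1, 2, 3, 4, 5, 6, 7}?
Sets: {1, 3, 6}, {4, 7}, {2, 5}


A partition requires: (1) non-empty parts, (2) pairwise disjoint, (3) union = U
Parts: {1, 3, 6}, {4, 7}, {2, 5}
Union of parts: {1, 2, 3, 4, 5, 6, 7}
U = {1, 2, 3, 4, 5, 6, 7}
All non-empty? True
Pairwise disjoint? True
Covers U? True

Yes, valid partition


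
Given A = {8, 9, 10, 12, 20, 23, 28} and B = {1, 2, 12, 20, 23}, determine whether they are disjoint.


Disjoint means A ∩ B = ∅.
A ∩ B = {12, 20, 23}
A ∩ B ≠ ∅, so A and B are NOT disjoint.

No, A and B are not disjoint (A ∩ B = {12, 20, 23})


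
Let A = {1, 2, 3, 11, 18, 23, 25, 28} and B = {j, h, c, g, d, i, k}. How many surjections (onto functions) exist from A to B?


n = |A| = 8, k = |B| = 7. Surjections via inclusion-exclusion:
S(n,k) = Σ(-1)^i × C(k,i) × (k-i)^n, i=0 to k
i=0: (-1)^0×C(7,0)×7^8 = 5764801
i=1: (-1)^1×C(7,1)×6^8 = -11757312
i=2: (-1)^2×C(7,2)×5^8 = 8203125
i=3: (-1)^3×C(7,3)×4^8 = -2293760
i=4: (-1)^4×C(7,4)×3^8 = 229635
i=5: (-1)^5×C(7,5)×2^8 = -5376
i=6: (-1)^6×C(7,6)×1^8 = 7
i=7: (-1)^7×C(7,7)×0^8 = 0
Total = 141120

Number of surjections = 141120
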